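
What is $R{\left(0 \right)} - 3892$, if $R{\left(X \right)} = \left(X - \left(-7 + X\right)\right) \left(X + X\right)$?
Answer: $-3892$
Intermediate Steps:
$R{\left(X \right)} = 14 X$ ($R{\left(X \right)} = 7 \cdot 2 X = 14 X$)
$R{\left(0 \right)} - 3892 = 14 \cdot 0 - 3892 = 0 - 3892 = -3892$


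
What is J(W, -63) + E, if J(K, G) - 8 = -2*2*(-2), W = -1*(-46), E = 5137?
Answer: 5153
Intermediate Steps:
W = 46
J(K, G) = 16 (J(K, G) = 8 - 2*2*(-2) = 8 - 4*(-2) = 8 + 8 = 16)
J(W, -63) + E = 16 + 5137 = 5153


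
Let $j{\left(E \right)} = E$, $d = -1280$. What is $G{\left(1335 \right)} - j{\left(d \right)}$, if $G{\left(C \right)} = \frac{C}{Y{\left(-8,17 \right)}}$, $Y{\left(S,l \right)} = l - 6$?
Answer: $\frac{15415}{11} \approx 1401.4$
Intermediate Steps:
$Y{\left(S,l \right)} = -6 + l$ ($Y{\left(S,l \right)} = l - 6 = -6 + l$)
$G{\left(C \right)} = \frac{C}{11}$ ($G{\left(C \right)} = \frac{C}{-6 + 17} = \frac{C}{11}$)
$G{\left(1335 \right)} - j{\left(d \right)} = \frac{1}{11} \cdot 1335 - -1280 = \frac{1335}{11} + 1280 = \frac{15415}{11}$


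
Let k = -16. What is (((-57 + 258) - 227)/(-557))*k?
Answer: -416/557 ≈ -0.74686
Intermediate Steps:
(((-57 + 258) - 227)/(-557))*k = (((-57 + 258) - 227)/(-557))*(-16) = ((201 - 227)*(-1/557))*(-16) = -26*(-1/557)*(-16) = (26/557)*(-16) = -416/557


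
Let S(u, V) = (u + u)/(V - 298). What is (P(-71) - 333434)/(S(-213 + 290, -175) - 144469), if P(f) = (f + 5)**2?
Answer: 14150354/6212181 ≈ 2.2778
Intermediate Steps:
S(u, V) = 2*u/(-298 + V) (S(u, V) = (2*u)/(-298 + V) = 2*u/(-298 + V))
P(f) = (5 + f)**2
(P(-71) - 333434)/(S(-213 + 290, -175) - 144469) = ((5 - 71)**2 - 333434)/(2*(-213 + 290)/(-298 - 175) - 144469) = ((-66)**2 - 333434)/(2*77/(-473) - 144469) = (4356 - 333434)/(2*77*(-1/473) - 144469) = -329078/(-14/43 - 144469) = -329078/(-6212181/43) = -329078*(-43/6212181) = 14150354/6212181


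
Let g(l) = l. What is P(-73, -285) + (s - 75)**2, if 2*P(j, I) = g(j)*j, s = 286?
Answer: 94371/2 ≈ 47186.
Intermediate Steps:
P(j, I) = j**2/2 (P(j, I) = (j*j)/2 = j**2/2)
P(-73, -285) + (s - 75)**2 = (1/2)*(-73)**2 + (286 - 75)**2 = (1/2)*5329 + 211**2 = 5329/2 + 44521 = 94371/2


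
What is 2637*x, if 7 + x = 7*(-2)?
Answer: -55377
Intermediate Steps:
x = -21 (x = -7 + 7*(-2) = -7 - 14 = -21)
2637*x = 2637*(-21) = -55377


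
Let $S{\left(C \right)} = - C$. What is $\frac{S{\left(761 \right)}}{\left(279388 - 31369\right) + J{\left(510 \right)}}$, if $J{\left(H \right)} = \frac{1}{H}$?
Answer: $- \frac{388110}{126489691} \approx -0.0030683$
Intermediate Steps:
$\frac{S{\left(761 \right)}}{\left(279388 - 31369\right) + J{\left(510 \right)}} = \frac{\left(-1\right) 761}{\left(279388 - 31369\right) + \frac{1}{510}} = - \frac{761}{248019 + \frac{1}{510}} = - \frac{761}{\frac{126489691}{510}} = \left(-761\right) \frac{510}{126489691} = - \frac{388110}{126489691}$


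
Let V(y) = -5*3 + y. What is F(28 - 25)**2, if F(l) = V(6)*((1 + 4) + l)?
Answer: 5184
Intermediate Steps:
V(y) = -15 + y
F(l) = -45 - 9*l (F(l) = (-15 + 6)*((1 + 4) + l) = -9*(5 + l) = -45 - 9*l)
F(28 - 25)**2 = (-45 - 9*(28 - 25))**2 = (-45 - 9*3)**2 = (-45 - 27)**2 = (-72)**2 = 5184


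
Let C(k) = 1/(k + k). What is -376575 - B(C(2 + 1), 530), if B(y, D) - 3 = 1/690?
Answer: -259838821/690 ≈ -3.7658e+5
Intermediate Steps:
C(k) = 1/(2*k)
B(y, D) = 2071/690 (B(y, D) = 3 + 1/690 = 2071/690)
-376575 - B(C(2 + 1), 530) = -376575 - 1*2071/690 = -376575 - 2071/690 = -259838821/690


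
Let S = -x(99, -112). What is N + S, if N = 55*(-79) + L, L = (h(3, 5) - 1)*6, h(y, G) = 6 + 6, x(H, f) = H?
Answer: -4378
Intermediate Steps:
h(y, G) = 12
L = 66 (L = (12 - 1)*6 = 11*6 = 66)
N = -4279 (N = 55*(-79) + 66 = -4345 + 66 = -4279)
S = -99 (S = -1*99 = -99)
N + S = -4279 - 99 = -4378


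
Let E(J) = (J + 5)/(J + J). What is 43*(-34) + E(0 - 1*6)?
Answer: -17543/12 ≈ -1461.9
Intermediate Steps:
E(J) = (5 + J)/(2*J) (E(J) = (5 + J)/((2*J)) = (5 + J)*(1/(2*J)) = (5 + J)/(2*J))
43*(-34) + E(0 - 1*6) = 43*(-34) + (5 + (0 - 1*6))/(2*(0 - 1*6)) = -1462 + (5 + (0 - 6))/(2*(0 - 6)) = -1462 + (½)*(5 - 6)/(-6) = -1462 + (½)*(-⅙)*(-1) = -1462 + 1/12 = -17543/12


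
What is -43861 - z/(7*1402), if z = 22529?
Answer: -430474383/9814 ≈ -43863.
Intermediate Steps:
-43861 - z/(7*1402) = -43861 - 22529/(7*1402) = -43861 - 22529/9814 = -430474383/9814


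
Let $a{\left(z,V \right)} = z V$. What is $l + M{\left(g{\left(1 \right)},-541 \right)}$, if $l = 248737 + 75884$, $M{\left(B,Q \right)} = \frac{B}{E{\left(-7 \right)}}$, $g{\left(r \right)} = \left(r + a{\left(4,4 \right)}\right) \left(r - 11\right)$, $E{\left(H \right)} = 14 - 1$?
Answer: $\frac{4219903}{13} \approx 3.2461 \cdot 10^{5}$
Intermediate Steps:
$E{\left(H \right)} = 13$
$a{\left(z,V \right)} = V z$
$g{\left(r \right)} = \left(-11 + r\right) \left(16 + r\right)$ ($g{\left(r \right)} = \left(r + 4 \cdot 4\right) \left(r - 11\right) = \left(r + 16\right) \left(-11 + r\right) = \left(16 + r\right) \left(-11 + r\right) = \left(-11 + r\right) \left(16 + r\right)$)
$M{\left(B,Q \right)} = \frac{B}{13}$
$l = 324621$
$l + M{\left(g{\left(1 \right)},-541 \right)} = 324621 + \frac{-176 + 1^{2} + 5 \cdot 1}{13} = 324621 + \frac{-176 + 1 + 5}{13} = 324621 + \frac{1}{13} \left(-170\right) = 324621 - \frac{170}{13} = \frac{4219903}{13}$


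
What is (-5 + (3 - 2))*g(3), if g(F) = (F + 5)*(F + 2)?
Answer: -160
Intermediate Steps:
g(F) = (2 + F)*(5 + F) (g(F) = (5 + F)*(2 + F) = (2 + F)*(5 + F))
(-5 + (3 - 2))*g(3) = (-5 + (3 - 2))*(10 + 3² + 7*3) = (-5 + 1)*(10 + 9 + 21) = -4*40 = -160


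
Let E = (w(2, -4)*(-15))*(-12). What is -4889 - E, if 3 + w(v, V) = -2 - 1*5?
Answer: -3089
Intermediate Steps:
w(v, V) = -10 (w(v, V) = -3 + (-2 - 1*5) = -3 + (-2 - 5) = -3 - 7 = -10)
E = -1800 (E = -10*(-15)*(-12) = 150*(-12) = -1800)
-4889 - E = -4889 - 1*(-1800) = -4889 + 1800 = -3089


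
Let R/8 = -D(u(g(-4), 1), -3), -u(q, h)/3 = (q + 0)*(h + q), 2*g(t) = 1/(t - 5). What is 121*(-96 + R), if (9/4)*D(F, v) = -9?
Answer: -7744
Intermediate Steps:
g(t) = 1/(2*(-5 + t)) (g(t) = 1/(2*(t - 5)) = 1/(2*(-5 + t)))
u(q, h) = -3*q*(h + q) (u(q, h) = -3*(q + 0)*(h + q) = -3*q*(h + q))
D(F, v) = -4 (D(F, v) = (4/9)*(-9) = -4)
R = 32 (R = 8*(-1*(-4)) = 8*4 = 32)
121*(-96 + R) = 121*(-96 + 32) = 121*(-64) = -7744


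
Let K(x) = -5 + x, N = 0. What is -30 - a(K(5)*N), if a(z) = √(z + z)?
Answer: -30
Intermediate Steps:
a(z) = √2*√z (a(z) = √(2*z) = √2*√z)
-30 - a(K(5)*N) = -30 - √2*√((-5 + 5)*0) = -30 - √2*√(0*0) = -30 - √2*√0 = -30 - √2*0 = -30 - 1*0 = -30 + 0 = -30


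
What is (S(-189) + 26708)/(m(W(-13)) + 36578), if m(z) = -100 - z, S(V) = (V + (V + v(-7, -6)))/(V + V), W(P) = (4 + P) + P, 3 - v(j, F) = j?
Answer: 1261999/1724625 ≈ 0.73175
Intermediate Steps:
v(j, F) = 3 - j
W(P) = 4 + 2*P
S(V) = (10 + 2*V)/(2*V) (S(V) = (V + (V + (3 - 1*(-7))))/(V + V) = (V + (V + (3 + 7)))/((2*V)) = (V + (V + 10))*(1/(2*V)) = (V + (10 + V))*(1/(2*V)) = (10 + 2*V)*(1/(2*V)) = (10 + 2*V)/(2*V))
(S(-189) + 26708)/(m(W(-13)) + 36578) = ((5 - 189)/(-189) + 26708)/((-100 - (4 + 2*(-13))) + 36578) = (-1/189*(-184) + 26708)/((-100 - (4 - 26)) + 36578) = (184/189 + 26708)/((-100 - 1*(-22)) + 36578) = 5047996/(189*((-100 + 22) + 36578)) = 5047996/(189*(-78 + 36578)) = (5047996/189)/36500 = (5047996/189)*(1/36500) = 1261999/1724625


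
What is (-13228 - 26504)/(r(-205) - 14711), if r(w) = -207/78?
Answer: 1033032/382555 ≈ 2.7003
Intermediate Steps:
r(w) = -69/26 (r(w) = -207*1/78 = -69/26)
(-13228 - 26504)/(r(-205) - 14711) = (-13228 - 26504)/(-69/26 - 14711) = -39732/(-382555/26) = -39732*(-26/382555) = 1033032/382555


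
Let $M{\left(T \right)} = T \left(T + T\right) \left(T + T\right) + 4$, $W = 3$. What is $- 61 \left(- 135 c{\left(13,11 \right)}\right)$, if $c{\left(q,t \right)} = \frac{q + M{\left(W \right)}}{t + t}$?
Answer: $\frac{1029375}{22} \approx 46790.0$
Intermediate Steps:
$M{\left(T \right)} = 4 + 4 T^{3}$ ($M{\left(T \right)} = T 2 T 2 T + 4 = T 4 T^{2} + 4 = 4 T^{3} + 4 = 4 + 4 T^{3}$)
$c{\left(q,t \right)} = \frac{112 + q}{2 t}$ ($c{\left(q,t \right)} = \frac{q + \left(4 + 4 \cdot 3^{3}\right)}{t + t} = \frac{q + \left(4 + 4 \cdot 27\right)}{2 t} = \left(q + \left(4 + 108\right)\right) \frac{1}{2 t} = \left(q + 112\right) \frac{1}{2 t} = \left(112 + q\right) \frac{1}{2 t} = \frac{112 + q}{2 t}$)
$- 61 \left(- 135 c{\left(13,11 \right)}\right) = - 61 \left(- 135 \frac{112 + 13}{2 \cdot 11}\right) = - 61 \left(- 135 \cdot \frac{1}{2} \cdot \frac{1}{11} \cdot 125\right) = - 61 \left(\left(-135\right) \frac{125}{22}\right) = \left(-61\right) \left(- \frac{16875}{22}\right) = \frac{1029375}{22}$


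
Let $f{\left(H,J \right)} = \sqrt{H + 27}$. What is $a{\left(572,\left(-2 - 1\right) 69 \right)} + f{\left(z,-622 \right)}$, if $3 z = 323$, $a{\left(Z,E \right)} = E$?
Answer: $-207 + \frac{2 \sqrt{303}}{3} \approx -195.4$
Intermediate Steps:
$z = \frac{323}{3}$ ($z = \frac{1}{3} \cdot 323 = \frac{323}{3} \approx 107.67$)
$f{\left(H,J \right)} = \sqrt{27 + H}$
$a{\left(572,\left(-2 - 1\right) 69 \right)} + f{\left(z,-622 \right)} = \left(-2 - 1\right) 69 + \sqrt{27 + \frac{323}{3}} = \left(-3\right) 69 + \sqrt{\frac{404}{3}} = -207 + \frac{2 \sqrt{303}}{3}$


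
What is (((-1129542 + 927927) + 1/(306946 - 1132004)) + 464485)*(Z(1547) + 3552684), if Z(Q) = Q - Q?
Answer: 385258375695972978/412529 ≈ 9.3389e+11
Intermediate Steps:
Z(Q) = 0
(((-1129542 + 927927) + 1/(306946 - 1132004)) + 464485)*(Z(1547) + 3552684) = (((-1129542 + 927927) + 1/(306946 - 1132004)) + 464485)*(0 + 3552684) = ((-201615 + 1/(-825058)) + 464485)*3552684 = ((-201615 - 1/825058) + 464485)*3552684 = (-166344068671/825058 + 464485)*3552684 = (216882996459/825058)*3552684 = 385258375695972978/412529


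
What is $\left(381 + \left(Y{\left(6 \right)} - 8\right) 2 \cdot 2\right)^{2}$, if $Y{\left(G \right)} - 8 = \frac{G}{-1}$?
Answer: $127449$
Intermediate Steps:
$Y{\left(G \right)} = 8 - G$ ($Y{\left(G \right)} = 8 + \frac{G}{-1} = 8 + G \left(-1\right) = 8 - G$)
$\left(381 + \left(Y{\left(6 \right)} - 8\right) 2 \cdot 2\right)^{2} = \left(381 + \left(\left(8 - 6\right) - 8\right) 2 \cdot 2\right)^{2} = \left(381 + \left(\left(8 - 6\right) - 8\right) 4\right)^{2} = \left(381 + \left(2 - 8\right) 4\right)^{2} = \left(381 - 24\right)^{2} = 357^{2} = 127449$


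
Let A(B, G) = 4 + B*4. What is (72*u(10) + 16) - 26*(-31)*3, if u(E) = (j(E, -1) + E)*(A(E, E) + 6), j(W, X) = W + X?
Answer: 70834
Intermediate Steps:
A(B, G) = 4 + 4*B
u(E) = (-1 + 2*E)*(10 + 4*E) (u(E) = ((E - 1) + E)*((4 + 4*E) + 6) = ((-1 + E) + E)*(10 + 4*E) = (-1 + 2*E)*(10 + 4*E))
(72*u(10) + 16) - 26*(-31)*3 = (72*(-10 + 8*10² + 16*10) + 16) - 26*(-31)*3 = (72*(-10 + 8*100 + 160) + 16) - (-806)*3 = (72*(-10 + 800 + 160) + 16) - 1*(-2418) = (72*950 + 16) + 2418 = (68400 + 16) + 2418 = 68416 + 2418 = 70834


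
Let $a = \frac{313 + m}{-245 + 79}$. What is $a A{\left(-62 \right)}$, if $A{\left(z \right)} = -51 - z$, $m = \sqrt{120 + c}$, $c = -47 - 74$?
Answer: $- \frac{3443}{166} - \frac{11 i}{166} \approx -20.741 - 0.066265 i$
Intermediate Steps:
$c = -121$
$m = i$ ($m = \sqrt{120 - 121} = \sqrt{-1} = i \approx 1.0 i$)
$a = - \frac{313}{166} - \frac{i}{166}$ ($a = \frac{313 + i}{-245 + 79} = \frac{313 + i}{-166} = \left(313 + i\right) \left(- \frac{1}{166}\right) = - \frac{313}{166} - \frac{i}{166} \approx -1.8855 - 0.0060241 i$)
$a A{\left(-62 \right)} = \left(- \frac{313}{166} - \frac{i}{166}\right) \left(-51 - -62\right) = \left(- \frac{313}{166} - \frac{i}{166}\right) \left(-51 + 62\right) = \left(- \frac{313}{166} - \frac{i}{166}\right) 11 = - \frac{3443}{166} - \frac{11 i}{166}$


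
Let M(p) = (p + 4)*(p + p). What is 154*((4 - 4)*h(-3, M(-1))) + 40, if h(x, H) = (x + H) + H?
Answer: 40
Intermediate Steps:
M(p) = 2*p*(4 + p) (M(p) = (4 + p)*(2*p) = 2*p*(4 + p))
h(x, H) = x + 2*H (h(x, H) = (H + x) + H = x + 2*H)
154*((4 - 4)*h(-3, M(-1))) + 40 = 154*((4 - 4)*(-3 + 2*(2*(-1)*(4 - 1)))) + 40 = 154*(0*(-3 + 2*(2*(-1)*3))) + 40 = 154*(0*(-3 + 2*(-6))) + 40 = 154*(0*(-3 - 12)) + 40 = 154*(0*(-15)) + 40 = 154*0 + 40 = 0 + 40 = 40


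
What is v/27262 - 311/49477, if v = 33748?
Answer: 830635657/674420987 ≈ 1.2316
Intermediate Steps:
v/27262 - 311/49477 = 33748/27262 - 311/49477 = 33748*(1/27262) - 311*1/49477 = 16874/13631 - 311/49477 = 830635657/674420987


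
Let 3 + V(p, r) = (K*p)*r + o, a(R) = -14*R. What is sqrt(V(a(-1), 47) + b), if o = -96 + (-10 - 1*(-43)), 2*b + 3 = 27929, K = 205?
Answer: sqrt(148787) ≈ 385.73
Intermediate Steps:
b = 13963 (b = -3/2 + (1/2)*27929 = -3/2 + 27929/2 = 13963)
o = -63 (o = -96 + (-10 + 43) = -96 + 33 = -63)
V(p, r) = -66 + 205*p*r (V(p, r) = -3 + ((205*p)*r - 63) = -3 + (205*p*r - 63) = -3 + (-63 + 205*p*r) = -66 + 205*p*r)
sqrt(V(a(-1), 47) + b) = sqrt((-66 + 205*(-14*(-1))*47) + 13963) = sqrt((-66 + 205*14*47) + 13963) = sqrt((-66 + 134890) + 13963) = sqrt(134824 + 13963) = sqrt(148787)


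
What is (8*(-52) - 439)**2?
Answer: 731025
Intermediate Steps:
(8*(-52) - 439)**2 = (-416 - 439)**2 = (-855)**2 = 731025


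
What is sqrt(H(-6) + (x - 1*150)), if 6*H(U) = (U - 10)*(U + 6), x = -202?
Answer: 4*I*sqrt(22) ≈ 18.762*I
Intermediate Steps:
H(U) = (-10 + U)*(6 + U)/6 (H(U) = ((U - 10)*(U + 6))/6 = ((-10 + U)*(6 + U))/6 = (-10 + U)*(6 + U)/6)
sqrt(H(-6) + (x - 1*150)) = sqrt((-10 - 2/3*(-6) + (1/6)*(-6)**2) + (-202 - 1*150)) = sqrt((-10 + 4 + (1/6)*36) + (-202 - 150)) = sqrt((-10 + 4 + 6) - 352) = sqrt(0 - 352) = sqrt(-352) = 4*I*sqrt(22)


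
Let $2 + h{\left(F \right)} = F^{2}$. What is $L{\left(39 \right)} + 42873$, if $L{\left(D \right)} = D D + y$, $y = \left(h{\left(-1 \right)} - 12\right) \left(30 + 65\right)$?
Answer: $43159$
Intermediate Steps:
$h{\left(F \right)} = -2 + F^{2}$
$y = -1235$ ($y = \left(\left(-2 + \left(-1\right)^{2}\right) - 12\right) \left(30 + 65\right) = \left(\left(-2 + 1\right) - 12\right) 95 = \left(-1 - 12\right) 95 = \left(-13\right) 95 = -1235$)
$L{\left(D \right)} = -1235 + D^{2}$ ($L{\left(D \right)} = D D - 1235 = D^{2} - 1235 = -1235 + D^{2}$)
$L{\left(39 \right)} + 42873 = \left(-1235 + 39^{2}\right) + 42873 = \left(-1235 + 1521\right) + 42873 = 286 + 42873 = 43159$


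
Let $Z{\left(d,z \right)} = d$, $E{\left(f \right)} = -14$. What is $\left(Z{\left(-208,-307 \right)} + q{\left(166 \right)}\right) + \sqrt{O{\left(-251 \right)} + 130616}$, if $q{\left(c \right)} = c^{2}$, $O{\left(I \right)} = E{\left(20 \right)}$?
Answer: $27348 + \sqrt{130602} \approx 27709.0$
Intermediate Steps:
$O{\left(I \right)} = -14$
$\left(Z{\left(-208,-307 \right)} + q{\left(166 \right)}\right) + \sqrt{O{\left(-251 \right)} + 130616} = \left(-208 + 166^{2}\right) + \sqrt{-14 + 130616} = \left(-208 + 27556\right) + \sqrt{130602} = 27348 + \sqrt{130602}$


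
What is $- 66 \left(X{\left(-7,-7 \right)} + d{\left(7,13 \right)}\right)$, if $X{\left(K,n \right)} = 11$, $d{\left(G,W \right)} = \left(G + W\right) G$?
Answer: $-9966$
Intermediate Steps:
$d{\left(G,W \right)} = G \left(G + W\right)$
$- 66 \left(X{\left(-7,-7 \right)} + d{\left(7,13 \right)}\right) = - 66 \left(11 + 7 \left(7 + 13\right)\right) = - 66 \left(11 + 7 \cdot 20\right) = - 66 \left(11 + 140\right) = \left(-66\right) 151 = -9966$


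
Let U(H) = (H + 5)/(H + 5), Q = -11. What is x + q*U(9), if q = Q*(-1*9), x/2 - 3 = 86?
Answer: 277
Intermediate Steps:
x = 178 (x = 6 + 2*86 = 6 + 172 = 178)
U(H) = 1 (U(H) = (5 + H)/(5 + H) = 1)
q = 99 (q = -(-11)*9 = -11*(-9) = 99)
x + q*U(9) = 178 + 99*1 = 178 + 99 = 277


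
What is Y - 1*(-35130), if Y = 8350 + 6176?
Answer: 49656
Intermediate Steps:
Y = 14526
Y - 1*(-35130) = 14526 - 1*(-35130) = 14526 + 35130 = 49656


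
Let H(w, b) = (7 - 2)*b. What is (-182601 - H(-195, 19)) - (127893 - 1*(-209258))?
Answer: -519847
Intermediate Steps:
H(w, b) = 5*b
(-182601 - H(-195, 19)) - (127893 - 1*(-209258)) = (-182601 - 5*19) - (127893 - 1*(-209258)) = (-182601 - 1*95) - (127893 + 209258) = (-182601 - 95) - 1*337151 = -182696 - 337151 = -519847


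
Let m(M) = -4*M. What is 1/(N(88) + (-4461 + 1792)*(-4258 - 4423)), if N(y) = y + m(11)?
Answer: 1/23169633 ≈ 4.3160e-8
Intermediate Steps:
N(y) = -44 + y (N(y) = y - 4*11 = y - 44 = -44 + y)
1/(N(88) + (-4461 + 1792)*(-4258 - 4423)) = 1/((-44 + 88) + (-4461 + 1792)*(-4258 - 4423)) = 1/(44 - 2669*(-8681)) = 1/(44 + 23169589) = 1/23169633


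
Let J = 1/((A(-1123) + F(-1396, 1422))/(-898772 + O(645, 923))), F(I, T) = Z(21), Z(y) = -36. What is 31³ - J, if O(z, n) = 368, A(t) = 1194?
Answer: 5899397/193 ≈ 30567.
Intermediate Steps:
F(I, T) = -36
J = -149734/193 (J = 1/((1194 - 36)/(-898772 + 368)) = 1/(1158/(-898404)) = 1/(1158*(-1/898404)) = 1/(-193/149734) = -149734/193 ≈ -775.82)
31³ - J = 31³ - 1*(-149734/193) = 29791 + 149734/193 = 5899397/193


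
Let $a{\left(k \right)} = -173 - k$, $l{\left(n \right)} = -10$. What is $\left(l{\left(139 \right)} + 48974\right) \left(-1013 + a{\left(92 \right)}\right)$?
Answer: $-62575992$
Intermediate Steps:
$\left(l{\left(139 \right)} + 48974\right) \left(-1013 + a{\left(92 \right)}\right) = \left(-10 + 48974\right) \left(-1013 - 265\right) = 48964 \left(-1013 - 265\right) = 48964 \left(-1278\right) = -62575992$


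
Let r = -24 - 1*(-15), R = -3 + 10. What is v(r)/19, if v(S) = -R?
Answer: -7/19 ≈ -0.36842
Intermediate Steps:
R = 7
r = -9 (r = -24 + 15 = -9)
v(S) = -7 (v(S) = -1*7 = -7)
v(r)/19 = -7/19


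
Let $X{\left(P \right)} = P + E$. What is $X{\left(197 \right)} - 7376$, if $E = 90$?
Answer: $-7089$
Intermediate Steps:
$X{\left(P \right)} = 90 + P$ ($X{\left(P \right)} = P + 90 = 90 + P$)
$X{\left(197 \right)} - 7376 = \left(90 + 197\right) - 7376 = 287 - 7376 = -7089$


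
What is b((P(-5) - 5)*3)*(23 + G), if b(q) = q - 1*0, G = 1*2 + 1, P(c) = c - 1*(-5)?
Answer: -390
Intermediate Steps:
P(c) = 5 + c (P(c) = c + 5 = 5 + c)
G = 3 (G = 2 + 1 = 3)
b(q) = q (b(q) = q + 0 = q)
b((P(-5) - 5)*3)*(23 + G) = (((5 - 5) - 5)*3)*(23 + 3) = ((0 - 5)*3)*26 = -5*3*26 = -15*26 = -390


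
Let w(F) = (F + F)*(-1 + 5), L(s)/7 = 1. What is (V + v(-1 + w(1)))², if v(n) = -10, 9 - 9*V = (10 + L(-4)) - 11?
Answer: 841/9 ≈ 93.444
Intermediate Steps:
L(s) = 7 (L(s) = 7*1 = 7)
w(F) = 8*F (w(F) = (2*F)*4 = 8*F)
V = ⅓ (V = 1 - ((10 + 7) - 11)/9 = 1 - (17 - 11)/9 = 1 - ⅑*6 = 1 - ⅔ = ⅓ ≈ 0.33333)
(V + v(-1 + w(1)))² = (⅓ - 10)² = (-29/3)² = 841/9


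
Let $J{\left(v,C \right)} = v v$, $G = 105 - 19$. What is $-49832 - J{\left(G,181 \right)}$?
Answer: $-57228$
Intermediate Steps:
$G = 86$ ($G = 105 - 19 = 86$)
$J{\left(v,C \right)} = v^{2}$
$-49832 - J{\left(G,181 \right)} = -49832 - 86^{2} = -49832 - 7396 = -57228$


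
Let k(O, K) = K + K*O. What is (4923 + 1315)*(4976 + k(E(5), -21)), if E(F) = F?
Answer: 30254300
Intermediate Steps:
(4923 + 1315)*(4976 + k(E(5), -21)) = (4923 + 1315)*(4976 - 21*(1 + 5)) = 6238*(4976 - 21*6) = 6238*(4976 - 126) = 6238*4850 = 30254300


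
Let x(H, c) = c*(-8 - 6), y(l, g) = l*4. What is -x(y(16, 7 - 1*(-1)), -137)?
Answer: -1918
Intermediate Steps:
y(l, g) = 4*l
x(H, c) = -14*c (x(H, c) = c*(-14) = -14*c)
-x(y(16, 7 - 1*(-1)), -137) = -(-14)*(-137) = -1*1918 = -1918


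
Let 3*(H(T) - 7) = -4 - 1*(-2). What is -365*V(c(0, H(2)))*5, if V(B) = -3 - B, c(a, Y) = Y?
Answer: 51100/3 ≈ 17033.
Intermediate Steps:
H(T) = 19/3 (H(T) = 7 + (-4 - 1*(-2))/3 = 7 + (-4 + 2)/3 = 7 + (1/3)*(-2) = 7 - 2/3 = 19/3)
-365*V(c(0, H(2)))*5 = -365*(-3 - 1*19/3)*5 = -365*(-3 - 19/3)*5 = -(-10220)*5/3 = -365*(-140/3) = 51100/3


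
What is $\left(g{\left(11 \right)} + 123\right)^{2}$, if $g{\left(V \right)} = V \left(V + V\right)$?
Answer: $133225$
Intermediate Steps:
$g{\left(V \right)} = 2 V^{2}$ ($g{\left(V \right)} = V 2 V = 2 V^{2}$)
$\left(g{\left(11 \right)} + 123\right)^{2} = \left(2 \cdot 11^{2} + 123\right)^{2} = \left(2 \cdot 121 + 123\right)^{2} = \left(242 + 123\right)^{2} = 365^{2} = 133225$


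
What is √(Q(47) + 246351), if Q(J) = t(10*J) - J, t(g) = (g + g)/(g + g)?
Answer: √246305 ≈ 496.29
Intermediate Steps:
t(g) = 1 (t(g) = (2*g)/((2*g)) = (2*g)*(1/(2*g)) = 1)
Q(J) = 1 - J
√(Q(47) + 246351) = √((1 - 1*47) + 246351) = √((1 - 47) + 246351) = √(-46 + 246351) = √246305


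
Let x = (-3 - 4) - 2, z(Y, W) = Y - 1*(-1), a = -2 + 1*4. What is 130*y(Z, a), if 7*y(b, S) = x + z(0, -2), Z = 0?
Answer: -1040/7 ≈ -148.57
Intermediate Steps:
a = 2 (a = -2 + 4 = 2)
z(Y, W) = 1 + Y (z(Y, W) = Y + 1 = 1 + Y)
x = -9 (x = -7 - 2 = -9)
y(b, S) = -8/7 (y(b, S) = (-9 + (1 + 0))/7 = (-9 + 1)/7 = (⅐)*(-8) = -8/7)
130*y(Z, a) = 130*(-8/7) = -1040/7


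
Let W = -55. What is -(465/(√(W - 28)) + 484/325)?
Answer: -484/325 + 465*I*√83/83 ≈ -1.4892 + 51.04*I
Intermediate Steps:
-(465/(√(W - 28)) + 484/325) = -(465/(√(-55 - 28)) + 484/325) = -(465/(√(-83)) + 484*(1/325)) = -(465/((I*√83)) + 484/325) = -(465*(-I*√83/83) + 484/325) = -(-465*I*√83/83 + 484/325) = -(484/325 - 465*I*√83/83) = -484/325 + 465*I*√83/83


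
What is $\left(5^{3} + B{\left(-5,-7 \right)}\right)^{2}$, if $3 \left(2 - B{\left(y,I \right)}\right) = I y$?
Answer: $\frac{119716}{9} \approx 13302.0$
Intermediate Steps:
$B{\left(y,I \right)} = 2 - \frac{I y}{3}$
$\left(5^{3} + B{\left(-5,-7 \right)}\right)^{2} = \left(5^{3} + \left(2 - \left(- \frac{7}{3}\right) \left(-5\right)\right)\right)^{2} = \left(125 + \left(2 - \frac{35}{3}\right)\right)^{2} = \left(125 - \frac{29}{3}\right)^{2} = \left(\frac{346}{3}\right)^{2} = \frac{119716}{9}$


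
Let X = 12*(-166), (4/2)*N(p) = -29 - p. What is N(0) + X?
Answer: -4013/2 ≈ -2006.5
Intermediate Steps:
N(p) = -29/2 - p/2 (N(p) = (-29 - p)/2 = -29/2 - p/2)
X = -1992
N(0) + X = (-29/2 - ½*0) - 1992 = (-29/2 + 0) - 1992 = -29/2 - 1992 = -4013/2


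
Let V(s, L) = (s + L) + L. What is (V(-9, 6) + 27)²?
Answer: 900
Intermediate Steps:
V(s, L) = s + 2*L (V(s, L) = (L + s) + L = s + 2*L)
(V(-9, 6) + 27)² = ((-9 + 2*6) + 27)² = ((-9 + 12) + 27)² = (3 + 27)² = 30² = 900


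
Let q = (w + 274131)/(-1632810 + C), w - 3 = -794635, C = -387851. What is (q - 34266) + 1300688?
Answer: 2559010065443/2020661 ≈ 1.2664e+6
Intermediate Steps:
w = -794632 (w = 3 - 794635 = -794632)
q = 520501/2020661 (q = (-794632 + 274131)/(-1632810 - 387851) = -520501/(-2020661) = -520501*(-1/2020661) = 520501/2020661 ≈ 0.25759)
(q - 34266) + 1300688 = (520501/2020661 - 34266) + 1300688 = -69239449325/2020661 + 1300688 = 2559010065443/2020661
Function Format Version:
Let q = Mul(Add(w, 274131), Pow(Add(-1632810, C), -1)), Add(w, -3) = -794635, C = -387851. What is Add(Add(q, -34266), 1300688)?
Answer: Rational(2559010065443, 2020661) ≈ 1.2664e+6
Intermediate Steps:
w = -794632 (w = Add(3, -794635) = -794632)
q = Rational(520501, 2020661) (q = Mul(Add(-794632, 274131), Pow(Add(-1632810, -387851), -1)) = Mul(-520501, Pow(-2020661, -1)) = Mul(-520501, Rational(-1, 2020661)) = Rational(520501, 2020661) ≈ 0.25759)
Add(Add(q, -34266), 1300688) = Add(Add(Rational(520501, 2020661), -34266), 1300688) = Add(Rational(-69239449325, 2020661), 1300688) = Rational(2559010065443, 2020661)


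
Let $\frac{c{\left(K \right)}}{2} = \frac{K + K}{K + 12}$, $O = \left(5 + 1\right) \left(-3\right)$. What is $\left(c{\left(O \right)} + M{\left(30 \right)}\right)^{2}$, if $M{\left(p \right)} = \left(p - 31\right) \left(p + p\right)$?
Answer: $2304$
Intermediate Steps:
$O = -18$ ($O = 6 \left(-3\right) = -18$)
$c{\left(K \right)} = \frac{4 K}{12 + K}$ ($c{\left(K \right)} = 2 \frac{K + K}{K + 12} = 2 \frac{2 K}{12 + K} = \frac{4 K}{12 + K}$)
$M{\left(p \right)} = 2 p \left(-31 + p\right)$ ($M{\left(p \right)} = \left(-31 + p\right) 2 p = 2 p \left(-31 + p\right)$)
$\left(c{\left(O \right)} + M{\left(30 \right)}\right)^{2} = \left(4 \left(-18\right) \frac{1}{12 - 18} + 2 \cdot 30 \left(-31 + 30\right)\right)^{2} = \left(4 \left(-18\right) \frac{1}{-6} + 2 \cdot 30 \left(-1\right)\right)^{2} = \left(4 \left(-18\right) \left(- \frac{1}{6}\right) - 60\right)^{2} = \left(12 - 60\right)^{2} = \left(-48\right)^{2} = 2304$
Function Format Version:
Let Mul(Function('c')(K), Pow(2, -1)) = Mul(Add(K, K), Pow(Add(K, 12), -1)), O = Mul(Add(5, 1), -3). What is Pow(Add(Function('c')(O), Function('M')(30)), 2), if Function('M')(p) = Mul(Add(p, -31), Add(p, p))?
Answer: 2304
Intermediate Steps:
O = -18 (O = Mul(6, -3) = -18)
Function('c')(K) = Mul(4, K, Pow(Add(12, K), -1)) (Function('c')(K) = Mul(2, Mul(Add(K, K), Pow(Add(K, 12), -1))) = Mul(2, Mul(Mul(2, K), Pow(Add(12, K), -1))) = Mul(2, Mul(2, K, Pow(Add(12, K), -1))) = Mul(4, K, Pow(Add(12, K), -1)))
Function('M')(p) = Mul(2, p, Add(-31, p)) (Function('M')(p) = Mul(Add(-31, p), Mul(2, p)) = Mul(2, p, Add(-31, p)))
Pow(Add(Function('c')(O), Function('M')(30)), 2) = Pow(Add(Mul(4, -18, Pow(Add(12, -18), -1)), Mul(2, 30, Add(-31, 30))), 2) = Pow(Add(Mul(4, -18, Pow(-6, -1)), Mul(2, 30, -1)), 2) = Pow(Add(Mul(4, -18, Rational(-1, 6)), -60), 2) = Pow(Add(12, -60), 2) = Pow(-48, 2) = 2304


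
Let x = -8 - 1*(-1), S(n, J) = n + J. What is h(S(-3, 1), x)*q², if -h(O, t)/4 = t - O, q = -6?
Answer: 720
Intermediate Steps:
S(n, J) = J + n
x = -7 (x = -8 + 1 = -7)
h(O, t) = -4*t + 4*O (h(O, t) = -4*(t - O) = -4*t + 4*O)
h(S(-3, 1), x)*q² = (-4*(-7) + 4*(1 - 3))*(-6)² = (28 + 4*(-2))*36 = (28 - 8)*36 = 20*36 = 720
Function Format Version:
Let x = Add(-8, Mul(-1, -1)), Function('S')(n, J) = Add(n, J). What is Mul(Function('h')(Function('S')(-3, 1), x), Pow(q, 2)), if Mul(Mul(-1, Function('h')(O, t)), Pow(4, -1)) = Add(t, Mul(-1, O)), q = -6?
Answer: 720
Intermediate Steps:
Function('S')(n, J) = Add(J, n)
x = -7 (x = Add(-8, 1) = -7)
Function('h')(O, t) = Add(Mul(-4, t), Mul(4, O)) (Function('h')(O, t) = Mul(-4, Add(t, Mul(-1, O))) = Add(Mul(-4, t), Mul(4, O)))
Mul(Function('h')(Function('S')(-3, 1), x), Pow(q, 2)) = Mul(Add(Mul(-4, -7), Mul(4, Add(1, -3))), Pow(-6, 2)) = Mul(Add(28, Mul(4, -2)), 36) = Mul(Add(28, -8), 36) = Mul(20, 36) = 720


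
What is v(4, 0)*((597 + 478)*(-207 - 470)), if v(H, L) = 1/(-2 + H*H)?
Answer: -727775/14 ≈ -51984.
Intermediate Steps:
v(H, L) = 1/(-2 + H**2)
v(4, 0)*((597 + 478)*(-207 - 470)) = ((597 + 478)*(-207 - 470))/(-2 + 4**2) = (1075*(-677))/(-2 + 16) = -727775/14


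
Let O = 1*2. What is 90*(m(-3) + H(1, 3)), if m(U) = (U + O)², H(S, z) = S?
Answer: 180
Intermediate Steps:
O = 2
m(U) = (2 + U)² (m(U) = (U + 2)² = (2 + U)²)
90*(m(-3) + H(1, 3)) = 90*((2 - 3)² + 1) = 90*((-1)² + 1) = 90*(1 + 1) = 90*2 = 180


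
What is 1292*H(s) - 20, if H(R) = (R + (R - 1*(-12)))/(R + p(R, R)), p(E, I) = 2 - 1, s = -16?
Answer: 5108/3 ≈ 1702.7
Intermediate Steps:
p(E, I) = 1
H(R) = (12 + 2*R)/(1 + R) (H(R) = (R + (R - 1*(-12)))/(R + 1) = (R + (R + 12))/(1 + R) = (R + (12 + R))/(1 + R) = (12 + 2*R)/(1 + R))
1292*H(s) - 20 = 1292*(2*(6 - 16)/(1 - 16)) - 20 = 1292*(2*(-10)/(-15)) - 20 = 1292*(2*(-1/15)*(-10)) - 20 = 1292*(4/3) - 20 = 5168/3 - 20 = 5108/3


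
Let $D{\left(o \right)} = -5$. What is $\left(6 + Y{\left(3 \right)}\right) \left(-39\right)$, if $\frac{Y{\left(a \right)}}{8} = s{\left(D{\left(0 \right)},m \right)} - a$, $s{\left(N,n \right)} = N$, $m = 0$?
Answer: $2262$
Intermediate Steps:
$Y{\left(a \right)} = -40 - 8 a$ ($Y{\left(a \right)} = 8 \left(-5 - a\right) = -40 - 8 a$)
$\left(6 + Y{\left(3 \right)}\right) \left(-39\right) = \left(6 - 64\right) \left(-39\right) = \left(-58\right) \left(-39\right) = 2262$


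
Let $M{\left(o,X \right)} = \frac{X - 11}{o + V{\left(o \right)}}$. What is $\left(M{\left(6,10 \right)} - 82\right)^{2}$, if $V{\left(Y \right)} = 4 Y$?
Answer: $\frac{6056521}{900} \approx 6729.5$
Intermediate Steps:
$M{\left(o,X \right)} = \frac{-11 + X}{5 o}$ ($M{\left(o,X \right)} = \frac{X - 11}{o + 4 o} = \frac{-11 + X}{5 o}$)
$\left(M{\left(6,10 \right)} - 82\right)^{2} = \left(\frac{-11 + 10}{5 \cdot 6} - 82\right)^{2} = \left(\frac{1}{5} \cdot \frac{1}{6} \left(-1\right) - 82\right)^{2} = \left(- \frac{1}{30} - 82\right)^{2} = \left(- \frac{2461}{30}\right)^{2} = \frac{6056521}{900}$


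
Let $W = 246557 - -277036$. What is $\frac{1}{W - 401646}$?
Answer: $\frac{1}{121947} \approx 8.2003 \cdot 10^{-6}$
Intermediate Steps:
$W = 523593$ ($W = 246557 + 277036 = 523593$)
$\frac{1}{W - 401646} = \frac{1}{523593 - 401646} = \frac{1}{121947}$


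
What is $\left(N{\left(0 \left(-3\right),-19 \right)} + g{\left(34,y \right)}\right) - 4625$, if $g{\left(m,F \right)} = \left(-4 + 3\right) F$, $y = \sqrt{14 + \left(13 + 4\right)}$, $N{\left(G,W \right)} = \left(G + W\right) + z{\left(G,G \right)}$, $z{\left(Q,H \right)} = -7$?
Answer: $-4651 - \sqrt{31} \approx -4656.6$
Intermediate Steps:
$N{\left(G,W \right)} = -7 + G + W$ ($N{\left(G,W \right)} = \left(G + W\right) - 7 = -7 + G + W$)
$y = \sqrt{31}$ ($y = \sqrt{14 + 17} = \sqrt{31} \approx 5.5678$)
$g{\left(m,F \right)} = - F$
$\left(N{\left(0 \left(-3\right),-19 \right)} + g{\left(34,y \right)}\right) - 4625 = \left(\left(-7 + 0 \left(-3\right) - 19\right) - \sqrt{31}\right) - 4625 = \left(\left(-7 + 0 - 19\right) - \sqrt{31}\right) - 4625 = \left(-26 - \sqrt{31}\right) - 4625 = -4651 - \sqrt{31}$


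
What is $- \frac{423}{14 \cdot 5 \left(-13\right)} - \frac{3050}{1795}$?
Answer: $- \frac{403243}{326690} \approx -1.2343$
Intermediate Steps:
$- \frac{423}{14 \cdot 5 \left(-13\right)} - \frac{3050}{1795} = - \frac{423}{70 \left(-13\right)} - \frac{610}{359} = - \frac{423}{-910} - \frac{610}{359} = \left(-423\right) \left(- \frac{1}{910}\right) - \frac{610}{359} = \frac{423}{910} - \frac{610}{359} = - \frac{403243}{326690}$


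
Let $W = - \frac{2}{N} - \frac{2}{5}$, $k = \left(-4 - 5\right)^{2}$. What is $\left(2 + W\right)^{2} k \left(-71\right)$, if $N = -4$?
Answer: $- \frac{2536191}{100} \approx -25362.0$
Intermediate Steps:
$k = 81$ ($k = \left(-9\right)^{2} = 81$)
$W = \frac{1}{10}$ ($W = - \frac{2}{-4} - \frac{2}{5} = \left(-2\right) \left(- \frac{1}{4}\right) - \frac{2}{5} = \frac{1}{2} - \frac{2}{5} = \frac{1}{10} \approx 0.1$)
$\left(2 + W\right)^{2} k \left(-71\right) = \left(2 + \frac{1}{10}\right)^{2} \cdot 81 \left(-71\right) = \left(\frac{21}{10}\right)^{2} \cdot 81 \left(-71\right) = \frac{441}{100} \cdot 81 \left(-71\right) = \frac{35721}{100} \left(-71\right) = - \frac{2536191}{100}$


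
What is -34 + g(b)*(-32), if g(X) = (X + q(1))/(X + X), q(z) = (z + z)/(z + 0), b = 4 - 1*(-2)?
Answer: -166/3 ≈ -55.333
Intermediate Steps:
b = 6 (b = 4 + 2 = 6)
q(z) = 2 (q(z) = (2*z)/z = 2)
g(X) = (2 + X)/(2*X) (g(X) = (X + 2)/(X + X) = (2 + X)/((2*X)) = (2 + X)*(1/(2*X)) = (2 + X)/(2*X))
-34 + g(b)*(-32) = -34 + ((1/2)*(2 + 6)/6)*(-32) = -34 + ((1/2)*(1/6)*8)*(-32) = -34 + (2/3)*(-32) = -34 - 64/3 = -166/3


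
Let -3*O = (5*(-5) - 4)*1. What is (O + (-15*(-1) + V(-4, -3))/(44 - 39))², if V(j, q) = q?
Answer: 32761/225 ≈ 145.60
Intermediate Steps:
O = 29/3 (O = -(5*(-5) - 4)/3 = -(-25 - 4)/3 = -(-29)/3 = -⅓*(-29) = 29/3 ≈ 9.6667)
(O + (-15*(-1) + V(-4, -3))/(44 - 39))² = (29/3 + (-15*(-1) - 3)/(44 - 39))² = (29/3 + (15 - 3)/5)² = (29/3 + 12*(⅕))² = (29/3 + 12/5)² = (181/15)² = 32761/225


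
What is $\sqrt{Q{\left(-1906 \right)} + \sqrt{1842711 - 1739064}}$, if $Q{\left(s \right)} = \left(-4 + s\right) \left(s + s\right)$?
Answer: $\sqrt{7280920 + \sqrt{103647}} \approx 2698.4$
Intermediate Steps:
$Q{\left(s \right)} = 2 s \left(-4 + s\right)$ ($Q{\left(s \right)} = \left(-4 + s\right) 2 s = 2 s \left(-4 + s\right)$)
$\sqrt{Q{\left(-1906 \right)} + \sqrt{1842711 - 1739064}} = \sqrt{2 \left(-1906\right) \left(-4 - 1906\right) + \sqrt{1842711 - 1739064}} = \sqrt{2 \left(-1906\right) \left(-1910\right) + \sqrt{103647}} = \sqrt{7280920 + \sqrt{103647}}$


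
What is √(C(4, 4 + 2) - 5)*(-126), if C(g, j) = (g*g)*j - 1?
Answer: -378*√10 ≈ -1195.3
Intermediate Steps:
C(g, j) = -1 + j*g² (C(g, j) = g²*j - 1 = j*g² - 1 = -1 + j*g²)
√(C(4, 4 + 2) - 5)*(-126) = √((-1 + (4 + 2)*4²) - 5)*(-126) = √((-1 + 6*16) - 5)*(-126) = √((-1 + 96) - 5)*(-126) = √(95 - 5)*(-126) = √90*(-126) = (3*√10)*(-126) = -378*√10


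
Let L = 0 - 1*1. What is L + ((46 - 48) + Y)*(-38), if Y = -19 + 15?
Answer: 227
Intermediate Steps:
Y = -4
L = -1 (L = 0 - 1 = -1)
L + ((46 - 48) + Y)*(-38) = -1 + ((46 - 48) - 4)*(-38) = -1 + (-2 - 4)*(-38) = -1 - 6*(-38) = -1 + 228 = 227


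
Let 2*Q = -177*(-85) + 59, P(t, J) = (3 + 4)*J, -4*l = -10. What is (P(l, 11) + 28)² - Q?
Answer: 3473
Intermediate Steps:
l = 5/2 (l = -¼*(-10) = 5/2 ≈ 2.5000)
P(t, J) = 7*J
Q = 7552 (Q = (-177*(-85) + 59)/2 = (15045 + 59)/2 = (½)*15104 = 7552)
(P(l, 11) + 28)² - Q = (7*11 + 28)² - 1*7552 = (77 + 28)² - 7552 = 105² - 7552 = 11025 - 7552 = 3473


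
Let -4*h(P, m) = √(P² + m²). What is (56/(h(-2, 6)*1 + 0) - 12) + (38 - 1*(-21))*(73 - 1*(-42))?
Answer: 6773 - 56*√10/5 ≈ 6737.6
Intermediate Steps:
h(P, m) = -√(P² + m²)/4
(56/(h(-2, 6)*1 + 0) - 12) + (38 - 1*(-21))*(73 - 1*(-42)) = (56/(-√((-2)² + 6²)/4*1 + 0) - 12) + (38 - 1*(-21))*(73 - 1*(-42)) = (56/(-√(4 + 36)/4*1 + 0) - 12) + (38 + 21)*(73 + 42) = (56/(-√10/2*1 + 0) - 12) + 59*115 = (56/(-√10/2*1 + 0) - 12) + 6785 = (56/(-√10/2 + 0) - 12) + 6785 = (56/((-√10/2)) - 12) + 6785 = (56*(-√10/5) - 12) + 6785 = (-56*√10/5 - 12) + 6785 = (-12 - 56*√10/5) + 6785 = 6773 - 56*√10/5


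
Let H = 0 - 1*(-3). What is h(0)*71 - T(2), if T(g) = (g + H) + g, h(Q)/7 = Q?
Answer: -7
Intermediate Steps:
H = 3 (H = 0 + 3 = 3)
h(Q) = 7*Q
T(g) = 3 + 2*g (T(g) = (g + 3) + g = (3 + g) + g = 3 + 2*g)
h(0)*71 - T(2) = (7*0)*71 - (3 + 2*2) = 0*71 - (3 + 4) = 0 - 1*7 = 0 - 7 = -7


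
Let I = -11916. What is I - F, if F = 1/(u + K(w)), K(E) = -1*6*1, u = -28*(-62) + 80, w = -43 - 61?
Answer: -21567961/1810 ≈ -11916.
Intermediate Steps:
w = -104
u = 1816 (u = 1736 + 80 = 1816)
K(E) = -6 (K(E) = -6*1 = -6)
F = 1/1810 (F = 1/(1816 - 6) = 1/1810 ≈ 0.00055249)
I - F = -11916 - 1*1/1810 = -11916 - 1/1810 = -21567961/1810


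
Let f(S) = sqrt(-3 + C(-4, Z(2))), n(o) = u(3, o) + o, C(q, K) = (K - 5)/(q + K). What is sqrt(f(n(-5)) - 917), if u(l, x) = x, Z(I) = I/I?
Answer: sqrt(-8253 + 3*I*sqrt(15))/3 ≈ 0.021316 + 30.282*I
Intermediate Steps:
Z(I) = 1
C(q, K) = (-5 + K)/(K + q)
n(o) = 2*o (n(o) = o + o = 2*o)
f(S) = I*sqrt(15)/3 (f(S) = sqrt(-3 + (-5 + 1)/(1 - 4)) = sqrt(-3 - 4/(-3)) = sqrt(-3 - 1/3*(-4)) = sqrt(-3 + 4/3) = sqrt(-5/3) = I*sqrt(15)/3)
sqrt(f(n(-5)) - 917) = sqrt(I*sqrt(15)/3 - 917) = sqrt(-917 + I*sqrt(15)/3)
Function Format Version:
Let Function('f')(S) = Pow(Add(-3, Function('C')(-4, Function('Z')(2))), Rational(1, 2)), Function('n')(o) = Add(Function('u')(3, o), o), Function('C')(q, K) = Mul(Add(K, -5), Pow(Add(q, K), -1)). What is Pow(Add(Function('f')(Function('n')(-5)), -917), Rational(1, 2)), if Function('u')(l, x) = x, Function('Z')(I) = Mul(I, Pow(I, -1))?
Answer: Mul(Rational(1, 3), Pow(Add(-8253, Mul(3, I, Pow(15, Rational(1, 2)))), Rational(1, 2))) ≈ Add(0.021316, Mul(30.282, I))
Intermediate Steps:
Function('Z')(I) = 1
Function('C')(q, K) = Mul(Pow(Add(K, q), -1), Add(-5, K)) (Function('C')(q, K) = Mul(Add(-5, K), Pow(Add(K, q), -1)) = Mul(Pow(Add(K, q), -1), Add(-5, K)))
Function('n')(o) = Mul(2, o) (Function('n')(o) = Add(o, o) = Mul(2, o))
Function('f')(S) = Mul(Rational(1, 3), I, Pow(15, Rational(1, 2))) (Function('f')(S) = Pow(Add(-3, Mul(Pow(Add(1, -4), -1), Add(-5, 1))), Rational(1, 2)) = Pow(Add(-3, Mul(Pow(-3, -1), -4)), Rational(1, 2)) = Pow(Add(-3, Mul(Rational(-1, 3), -4)), Rational(1, 2)) = Pow(Add(-3, Rational(4, 3)), Rational(1, 2)) = Pow(Rational(-5, 3), Rational(1, 2)) = Mul(Rational(1, 3), I, Pow(15, Rational(1, 2))))
Pow(Add(Function('f')(Function('n')(-5)), -917), Rational(1, 2)) = Pow(Add(Mul(Rational(1, 3), I, Pow(15, Rational(1, 2))), -917), Rational(1, 2)) = Pow(Add(-917, Mul(Rational(1, 3), I, Pow(15, Rational(1, 2)))), Rational(1, 2))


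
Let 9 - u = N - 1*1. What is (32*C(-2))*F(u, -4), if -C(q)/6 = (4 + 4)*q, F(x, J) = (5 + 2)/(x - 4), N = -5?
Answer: 21504/11 ≈ 1954.9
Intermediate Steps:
u = 15 (u = 9 - (-5 - 1*1) = 9 - (-5 - 1) = 9 - 1*(-6) = 9 + 6 = 15)
F(x, J) = 7/(-4 + x)
C(q) = -48*q (C(q) = -6*(4 + 4)*q = -48*q)
(32*C(-2))*F(u, -4) = (32*(-48*(-2)))*(7/(-4 + 15)) = (32*96)*(7/11) = 3072*(7*(1/11)) = 3072*(7/11) = 21504/11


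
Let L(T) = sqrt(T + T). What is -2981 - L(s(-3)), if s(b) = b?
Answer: -2981 - I*sqrt(6) ≈ -2981.0 - 2.4495*I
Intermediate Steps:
L(T) = sqrt(2)*sqrt(T) (L(T) = sqrt(2*T) = sqrt(2)*sqrt(T))
-2981 - L(s(-3)) = -2981 - sqrt(2)*sqrt(-3) = -2981 - sqrt(2)*I*sqrt(3) = -2981 - I*sqrt(6)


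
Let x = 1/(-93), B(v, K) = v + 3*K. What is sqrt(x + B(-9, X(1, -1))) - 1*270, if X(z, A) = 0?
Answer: -270 + I*sqrt(77934)/93 ≈ -270.0 + 3.0018*I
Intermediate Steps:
x = -1/93 ≈ -0.010753
sqrt(x + B(-9, X(1, -1))) - 1*270 = sqrt(-1/93 + (-9 + 3*0)) - 1*270 = sqrt(-1/93 + (-9 + 0)) - 270 = sqrt(-1/93 - 9) - 270 = sqrt(-838/93) - 270 = I*sqrt(77934)/93 - 270 = -270 + I*sqrt(77934)/93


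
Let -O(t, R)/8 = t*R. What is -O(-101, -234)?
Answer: 189072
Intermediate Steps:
O(t, R) = -8*R*t (O(t, R) = -8*t*R = -8*R*t)
-O(-101, -234) = -(-8)*(-234)*(-101) = -1*(-189072) = 189072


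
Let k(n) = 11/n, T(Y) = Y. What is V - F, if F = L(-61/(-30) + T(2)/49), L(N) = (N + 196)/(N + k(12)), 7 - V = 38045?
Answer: -335050472/8793 ≈ -38104.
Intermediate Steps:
V = -38038 (V = 7 - 1*38045 = 7 - 38045 = -38038)
L(N) = (196 + N)/(11/12 + N) (L(N) = (N + 196)/(N + 11/12) = (196 + N)/(N + 11*(1/12)) = (196 + N)/(N + 11/12) = (196 + N)/(11/12 + N))
F = 582338/8793 (F = 12*(196 + (-61/(-30) + 2/49))/(11 + 12*(-61/(-30) + 2/49)) = 12*(196 + (-61*(-1/30) + 2*(1/49)))/(11 + 12*(-61*(-1/30) + 2*(1/49))) = 12*(196 + (61/30 + 2/49))/(11 + 12*(61/30 + 2/49)) = 12*(196 + 3049/1470)/(11 + 12*(3049/1470)) = 12*(291169/1470)/(11 + 6098/245) = 12*(291169/1470)/(8793/245) = 12*(245/8793)*(291169/1470) = 582338/8793 ≈ 66.227)
V - F = -38038 - 1*582338/8793 = -38038 - 582338/8793 = -335050472/8793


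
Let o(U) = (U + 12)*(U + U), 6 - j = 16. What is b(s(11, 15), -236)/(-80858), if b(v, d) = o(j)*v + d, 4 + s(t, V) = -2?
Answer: -2/40429 ≈ -4.9469e-5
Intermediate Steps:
j = -10 (j = 6 - 1*16 = 6 - 16 = -10)
o(U) = 2*U*(12 + U) (o(U) = (12 + U)*(2*U) = 2*U*(12 + U))
s(t, V) = -6 (s(t, V) = -4 - 2 = -6)
b(v, d) = d - 40*v (b(v, d) = (2*(-10)*(12 - 10))*v + d = (2*(-10)*2)*v + d = -40*v + d = d - 40*v)
b(s(11, 15), -236)/(-80858) = (-236 - 40*(-6))/(-80858) = (-236 + 240)*(-1/80858) = 4*(-1/80858) = -2/40429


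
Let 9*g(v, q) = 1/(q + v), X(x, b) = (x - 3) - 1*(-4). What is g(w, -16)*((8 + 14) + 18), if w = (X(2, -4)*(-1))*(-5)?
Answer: -40/9 ≈ -4.4444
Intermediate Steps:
X(x, b) = 1 + x (X(x, b) = (-3 + x) + 4 = 1 + x)
w = 15 (w = ((1 + 2)*(-1))*(-5) = (3*(-1))*(-5) = -3*(-5) = 15)
g(v, q) = 1/(9*(q + v))
g(w, -16)*((8 + 14) + 18) = (1/(9*(-16 + 15)))*((8 + 14) + 18) = ((1/9)/(-1))*(22 + 18) = ((1/9)*(-1))*40 = -1/9*40 = -40/9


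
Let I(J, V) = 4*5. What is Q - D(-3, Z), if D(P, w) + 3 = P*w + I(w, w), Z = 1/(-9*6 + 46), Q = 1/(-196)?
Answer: -6813/392 ≈ -17.380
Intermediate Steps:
Q = -1/196 ≈ -0.0051020
I(J, V) = 20
Z = -1/8 (Z = 1/(-54 + 46) = 1/(-8) = -1/8 ≈ -0.12500)
D(P, w) = 17 + P*w (D(P, w) = -3 + (P*w + 20) = -3 + (20 + P*w) = 17 + P*w)
Q - D(-3, Z) = -1/196 - (17 - 3*(-1/8)) = -1/196 - (17 + 3/8) = -1/196 - 1*139/8 = -1/196 - 139/8 = -6813/392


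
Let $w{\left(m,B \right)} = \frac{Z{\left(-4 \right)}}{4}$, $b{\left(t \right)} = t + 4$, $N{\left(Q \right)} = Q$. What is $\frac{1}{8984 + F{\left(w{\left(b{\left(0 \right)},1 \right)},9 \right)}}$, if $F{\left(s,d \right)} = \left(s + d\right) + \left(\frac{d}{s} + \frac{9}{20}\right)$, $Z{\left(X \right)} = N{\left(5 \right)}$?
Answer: $\frac{10}{90019} \approx 0.00011109$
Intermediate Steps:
$Z{\left(X \right)} = 5$
$b{\left(t \right)} = 4 + t$
$w{\left(m,B \right)} = \frac{5}{4}$
$F{\left(s,d \right)} = \frac{9}{20} + d + s + \frac{d}{s}$ ($F{\left(s,d \right)} = \left(d + s\right) + \left(\frac{d}{s} + 9 \cdot \frac{1}{20}\right) = \left(d + s\right) + \left(\frac{d}{s} + \frac{9}{20}\right) = \left(d + s\right) + \left(\frac{9}{20} + \frac{d}{s}\right) = \frac{9}{20} + d + s + \frac{d}{s}$)
$\frac{1}{8984 + F{\left(w{\left(b{\left(0 \right)},1 \right)},9 \right)}} = \frac{1}{8984 + \left(\frac{9}{20} + 9 + \frac{5}{4} + \frac{9}{\frac{5}{4}}\right)} = \frac{1}{8984 + \left(\frac{9}{20} + 9 + \frac{5}{4} + 9 \cdot \frac{4}{5}\right)} = \frac{1}{8984 + \left(\frac{9}{20} + 9 + \frac{5}{4} + \frac{36}{5}\right)} = \frac{1}{8984 + \frac{179}{10}} = \frac{1}{\frac{90019}{10}} = \frac{10}{90019}$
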